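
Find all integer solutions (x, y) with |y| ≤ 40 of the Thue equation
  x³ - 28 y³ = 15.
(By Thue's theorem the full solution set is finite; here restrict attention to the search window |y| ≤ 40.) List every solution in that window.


The equation is x³ - 28y³ = 15. For fixed y, x³ = 28·y³ + 15, so a solution requires the RHS to be a perfect cube.
Strategy: iterate y from -40 to 40, compute RHS = 28·y³ + 15, and check whether it is a (positive or negative) perfect cube.
Check small values of y:
  y = 0: RHS = 15 is not a perfect cube.
  y = 1: RHS = 43 is not a perfect cube.
  y = -1: RHS = -13 is not a perfect cube.
  y = 2: RHS = 239 is not a perfect cube.
  y = -2: RHS = -209 is not a perfect cube.
  y = 3: RHS = 771 is not a perfect cube.
  y = -3: RHS = -741 is not a perfect cube.
Continuing the search up to |y| = 40 finds no solutions either.
No (x, y) in the scanned range satisfies the equation.

No integer solutions with |y| ≤ 40.


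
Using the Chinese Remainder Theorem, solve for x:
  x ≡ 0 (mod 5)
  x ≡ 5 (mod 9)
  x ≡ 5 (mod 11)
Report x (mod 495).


Moduli 5, 9, 11 are pairwise coprime; by CRT there is a unique solution modulo M = 5 · 9 · 11 = 495.
Solve pairwise, accumulating the modulus:
  Start with x ≡ 0 (mod 5).
  Combine with x ≡ 5 (mod 9): since gcd(5, 9) = 1, we get a unique residue mod 45.
    Write x = 0 + 5·t and substitute into x ≡ 5 (mod 9): 5·t ≡ 5 − 0 = 5 (mod 9).
    The inverse of 5 mod 9 is 2 (since 5·2 = 10 = 1·9 + 1), so t ≡ 2·5 = 10 ≡ 1 (mod 9).
    Then x = 0 + 5·1 = 5, valid modulo lcm(5, 9) = 45: x ≡ 5 (mod 45).
  Combine with x ≡ 5 (mod 11): since gcd(45, 11) = 1, we get a unique residue mod 495.
    Write x = 5 + 45·t and substitute into x ≡ 5 (mod 11): 45·t ≡ 5 − 5 = 0 (mod 11).
    Reduce coefficients mod 11: 1·t ≡ 0 (mod 11).
    So t ≡ 0 (mod 11).
    Then x = 5 + 45·0 = 5, valid modulo lcm(45, 11) = 495: x ≡ 5 (mod 495).
Verify: 5 mod 5 = 0 ✓, 5 mod 9 = 5 ✓, 5 mod 11 = 5 ✓.

x ≡ 5 (mod 495).


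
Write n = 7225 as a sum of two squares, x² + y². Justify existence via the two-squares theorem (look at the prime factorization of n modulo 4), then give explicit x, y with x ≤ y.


Step 1: Factor n = 7225 = 5^2 · 17^2.
Step 2: Check the mod-4 condition on each prime factor: 5 ≡ 1 (mod 4), exponent 2; 17 ≡ 1 (mod 4), exponent 2.
All primes ≡ 3 (mod 4) appear to even exponent (or don't appear), so by the two-squares theorem n IS expressible as a sum of two squares.
Step 3: Build a representation. Group n = k² · m with k = 5 and m = 17 · 17 = 289 (a product of primes ≡ 1 (mod 4)); a representation of m scales to one of n via (k·x)² + (k·y)² = k²(x² + y²). Each prime p ≡ 1 (mod 4) is itself a sum of two squares; find a² by testing p − a² for a perfect square:
  17: 17 − 1² = 16 = 4² ⇒ 17 = 1² + 4².
  Combine using the Brahmagupta–Fibonacci identity (a² + b²)(c² + d²) = (ac − bd)² + (ad + bc)² = (ac + bd)² + (ad − bc)²:
  17 · 17 = 289: from (1² + 4²)(1² + 4²), take (1·1 − 4·4, 1·4 + 4·1) = (1 − 16, 4 + 4) = (-15, 8); dropping signs (only squares matter) gives (15, 8); check 15² + 8² = 225 + 64 = 289 ✓.
  Scale by k = 5: (5·15, 5·8) = (75, 40).
Step 4: Order so x ≤ y and verify: 40² + 75² = 1600 + 5625 = 7225 = n. ✓

n = 7225 = 40² + 75² (one valid representation with x ≤ y).


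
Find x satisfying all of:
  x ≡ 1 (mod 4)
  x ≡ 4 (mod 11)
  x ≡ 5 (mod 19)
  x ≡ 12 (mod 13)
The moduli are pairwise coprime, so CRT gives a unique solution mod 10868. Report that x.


Product of moduli M = 4 · 11 · 19 · 13 = 10868.
Merge one congruence at a time:
  Start: x ≡ 1 (mod 4).
  Combine with x ≡ 4 (mod 11); new modulus lcm = 44.
    Write x = 1 + 4·t and substitute into x ≡ 4 (mod 11): 4·t ≡ 4 − 1 = 3 (mod 11).
    The inverse of 4 mod 11 is 3 (since 4·3 = 12 = 1·11 + 1), so t ≡ 3·3 = 9 ≡ 9 (mod 11).
    Then x = 1 + 4·9 = 37, valid modulo lcm(4, 11) = 44: x ≡ 37 (mod 44).
  Combine with x ≡ 5 (mod 19); new modulus lcm = 836.
    Write x = 37 + 44·t and substitute into x ≡ 5 (mod 19): 44·t ≡ 5 − 37 = -32 (mod 19).
    Reduce coefficients mod 19: 6·t ≡ 6 (mod 19).
    The inverse of 6 mod 19 is 16 (since 6·16 = 96 = 5·19 + 1), so t ≡ 16·6 = 96 ≡ 1 (mod 19).
    Then x = 37 + 44·1 = 81, valid modulo lcm(44, 19) = 836: x ≡ 81 (mod 836).
  Combine with x ≡ 12 (mod 13); new modulus lcm = 10868.
    Write x = 81 + 836·t and substitute into x ≡ 12 (mod 13): 836·t ≡ 12 − 81 = -69 (mod 13).
    Reduce coefficients mod 13: 4·t ≡ 9 (mod 13).
    The inverse of 4 mod 13 is 10 (since 4·10 = 40 = 3·13 + 1), so t ≡ 10·9 = 90 ≡ 12 (mod 13).
    Then x = 81 + 836·12 = 10113, valid modulo lcm(836, 13) = 10868: x ≡ 10113 (mod 10868).
Verify against each original: 10113 mod 4 = 1, 10113 mod 11 = 4, 10113 mod 19 = 5, 10113 mod 13 = 12.

x ≡ 10113 (mod 10868).


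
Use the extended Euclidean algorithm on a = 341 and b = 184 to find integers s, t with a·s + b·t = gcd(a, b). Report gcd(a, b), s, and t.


Euclidean algorithm on (341, 184) — divide until remainder is 0:
  341 = 1 · 184 + 157
  184 = 1 · 157 + 27
  157 = 5 · 27 + 22
  27 = 1 · 22 + 5
  22 = 4 · 5 + 2
  5 = 2 · 2 + 1
  2 = 2 · 1 + 0
gcd(341, 184) = 1.
Track Bezout coefficients alongside the remainders: start with r₀ = 341 = a·1 + b·0 (s = 1, t = 0) and r₁ = 184 = a·0 + b·1 (s = 0, t = 1); each new remainder r_{k+1} = r_{k-1} − q_k·r_k inherits s_{k+1} = s_{k-1} − q_k·s_k, t_{k+1} = t_{k-1} − q_k·t_k, so r_k = a·s_k + b·t_k at every step:
  q = 1: r = 157, s = 1 − 1·0 = 1, t = 0 − 1·1 = -1  (check: 341·1 + 184·(-1) = 157)
  q = 1: r = 27, s = 0 − 1·1 = -1, t = 1 − 1·(-1) = 2  (check: 341·(-1) + 184·2 = 27)
  q = 5: r = 22, s = 1 − 5·(-1) = 6, t = -1 − 5·2 = -11  (check: 341·6 + 184·(-11) = 22)
  q = 1: r = 5, s = -1 − 1·6 = -7, t = 2 − 1·(-11) = 13  (check: 341·(-7) + 184·13 = 5)
  q = 4: r = 2, s = 6 − 4·(-7) = 34, t = -11 − 4·13 = -63  (check: 341·34 + 184·(-63) = 2)
  q = 2: r = 1, s = -7 − 2·34 = -75, t = 13 − 2·(-63) = 139  (check: 341·(-75) + 184·139 = 1)
The row with r = 1 (the gcd) gives the Bezout coefficients s = -75, t = 139.
Result: 341 · (-75) + 184 · (139) = 1.

gcd(341, 184) = 1; s = -75, t = 139 (check: 341·(-75) + 184·139 = 1).


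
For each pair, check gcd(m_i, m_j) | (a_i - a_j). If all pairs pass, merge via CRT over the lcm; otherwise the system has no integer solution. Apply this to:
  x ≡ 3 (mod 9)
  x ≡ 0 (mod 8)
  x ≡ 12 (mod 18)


Moduli 9, 8, 18 are not pairwise coprime, so CRT works modulo lcm(m_i) when all pairwise compatibility conditions hold.
Pairwise compatibility: gcd(m_i, m_j) must divide a_i - a_j for every pair.
Merge one congruence at a time:
  Start: x ≡ 3 (mod 9).
  Combine with x ≡ 0 (mod 8): gcd(9, 8) = 1; 0 - 3 = -3, which IS divisible by 1, so compatible.
    Write x = 3 + 9·t and substitute into x ≡ 0 (mod 8): 9·t ≡ 0 − 3 = -3 (mod 8).
    Reduce coefficients mod 8: 1·t ≡ 5 (mod 8).
    So t ≡ 5 (mod 8).
    Then x = 3 + 9·5 = 48, valid modulo lcm(9, 8) = 72: x ≡ 48 (mod 72).
  Combine with x ≡ 12 (mod 18): gcd(72, 18) = 18; 12 - 48 = -36, which IS divisible by 18, so compatible.
    Write x = 48 + 72·t and substitute into x ≡ 12 (mod 18): 72·t ≡ 12 − 48 = -36 (mod 18).
    Divide the congruence (and modulus) by g = 18: 4·t ≡ -2 (mod 1).
    Modulo 1 every t works; take t = 0.
    Then x = 48 + 72·0 = 48, valid modulo lcm(72, 18) = 72: x ≡ 48 (mod 72).
Verify: 48 mod 9 = 3, 48 mod 8 = 0, 48 mod 18 = 12.

x ≡ 48 (mod 72).


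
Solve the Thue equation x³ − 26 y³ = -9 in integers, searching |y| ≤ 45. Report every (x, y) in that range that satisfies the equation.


The equation is x³ - 26y³ = -9. For fixed y, x³ = 26·y³ − 9, so a solution requires the RHS to be a perfect cube.
Strategy: iterate y from -45 to 45, compute RHS = 26·y³ − 9, and check whether it is a (positive or negative) perfect cube.
Check small values of y:
  y = 0: RHS = -9 is not a perfect cube.
  y = 1: RHS = 17 is not a perfect cube.
  y = -1: RHS = -35 is not a perfect cube.
  y = 2: RHS = 199 is not a perfect cube.
  y = -2: RHS = -217 is not a perfect cube.
  y = 3: RHS = 693 is not a perfect cube.
  y = -3: RHS = -711 is not a perfect cube.
Continuing the search up to |y| = 45 finds no solutions either.
No (x, y) in the scanned range satisfies the equation.

No integer solutions with |y| ≤ 45.


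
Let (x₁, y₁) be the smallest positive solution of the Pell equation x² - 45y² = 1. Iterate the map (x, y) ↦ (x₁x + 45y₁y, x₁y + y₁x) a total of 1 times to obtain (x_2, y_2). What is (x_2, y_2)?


Step 1: Find the fundamental solution (x₁, y₁) of x² - 45y² = 1.
  Expand √45 as a continued fraction. a₀ = ⌊√45⌋ = 6; iterate m_{k+1} = d_k·a_k − m_k, d_{k+1} = (45 − m_{k+1}²)/d_k, a_{k+1} = ⌊(a₀ + m_{k+1})/d_{k+1}⌋ (starting m₀ = 0, d₀ = 1), with convergents p_k = a_k·p_{k-1} + p_{k-2}, q_k = a_k·q_{k-1} + q_{k-2} (p₋₁ = 1, q₋₁ = 0):
  k = 0: a₀ = 6; p₀/q₀ = 6/1; p₀² − 45·q₀² = 36 − 45 = -9.
  k = 1: m = 6, d = 9, a = ⌊(6 + 6)/9⌋ = 1; p/q = (1·6 + 1)/(1·1 + 0) = 7/1; p² − 45·q² = 49 − 45 = 4.
  k = 2: m = 3, d = 4, a = ⌊(6 + 3)/4⌋ = 2; p/q = (2·7 + 6)/(2·1 + 1) = 20/3; p² − 45·q² = 400 − 405 = -5.
  k = 3: m = 5, d = 5, a = ⌊(6 + 5)/5⌋ = 2; p/q = (2·20 + 7)/(2·3 + 1) = 47/7; p² − 45·q² = 2209 − 2205 = 4.
  k = 4: m = 5, d = 4, a = ⌊(6 + 5)/4⌋ = 2; p/q = (2·47 + 20)/(2·7 + 3) = 114/17; p² − 45·q² = 12996 − 13005 = -9.
  k = 5: m = 3, d = 9, a = ⌊(6 + 3)/9⌋ = 1; p/q = (1·114 + 47)/(1·17 + 7) = 161/24; p² − 45·q² = 25921 − 25920 = 1.
  The first convergent with p² − 45·q² = 1 gives the fundamental solution (x₁, y₁) = (161, 24).
Step 2: Apply the recurrence (x_{n+1}, y_{n+1}) = (x₁x_n + 45y₁y_n, x₁y_n + y₁x_n) repeatedly.
  From (x_1, y_1) = (161, 24): x_2 = 161·161 + 45·24·24 = 51841; y_2 = 161·24 + 24·161 = 7728.
Step 3: Verify x_2² - 45·y_2² = 2687489281 - 2687489280 = 1 (should be 1). ✓

(x_1, y_1) = (161, 24); (x_2, y_2) = (51841, 7728).


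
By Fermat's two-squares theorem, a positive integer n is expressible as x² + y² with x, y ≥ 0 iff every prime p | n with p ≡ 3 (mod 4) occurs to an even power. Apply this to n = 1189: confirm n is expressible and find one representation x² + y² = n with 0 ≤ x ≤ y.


Step 1: Factor n = 1189 = 29 · 41.
Step 2: Check the mod-4 condition on each prime factor: 29 ≡ 1 (mod 4), exponent 1; 41 ≡ 1 (mod 4), exponent 1.
All primes ≡ 3 (mod 4) appear to even exponent (or don't appear), so by the two-squares theorem n IS expressible as a sum of two squares.
Step 3: Build a representation. Here n = 29 · 41 is a product of primes ≡ 1 (mod 4). Each prime p ≡ 1 (mod 4) is itself a sum of two squares; find a² by testing p − a² for a perfect square:
  29: 29 − 1² = 28, 29 − 2² = 25 = 5² ⇒ 29 = 2² + 5².
  41: 41 − 1² = 40, 41 − 2² = 37, 41 − 3² = 32, 41 − 4² = 25 = 5² ⇒ 41 = 4² + 5².
  Combine using the Brahmagupta–Fibonacci identity (a² + b²)(c² + d²) = (ac − bd)² + (ad + bc)² = (ac + bd)² + (ad − bc)²:
  29 · 41 = 1189: from (2² + 5²)(4² + 5²), take (2·4 − 5·5, 2·5 + 5·4) = (8 − 25, 10 + 20) = (-17, 30); dropping signs (only squares matter) gives (17, 30); check 17² + 30² = 289 + 900 = 1189 ✓.
Step 4: Order so x ≤ y and verify: 17² + 30² = 289 + 900 = 1189 = n. ✓

n = 1189 = 17² + 30² (one valid representation with x ≤ y).


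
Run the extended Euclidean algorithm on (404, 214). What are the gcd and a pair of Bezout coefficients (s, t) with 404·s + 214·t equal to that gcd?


Euclidean algorithm on (404, 214) — divide until remainder is 0:
  404 = 1 · 214 + 190
  214 = 1 · 190 + 24
  190 = 7 · 24 + 22
  24 = 1 · 22 + 2
  22 = 11 · 2 + 0
gcd(404, 214) = 2.
Track Bezout coefficients alongside the remainders: start with r₀ = 404 = a·1 + b·0 (s = 1, t = 0) and r₁ = 214 = a·0 + b·1 (s = 0, t = 1); each new remainder r_{k+1} = r_{k-1} − q_k·r_k inherits s_{k+1} = s_{k-1} − q_k·s_k, t_{k+1} = t_{k-1} − q_k·t_k, so r_k = a·s_k + b·t_k at every step:
  q = 1: r = 190, s = 1 − 1·0 = 1, t = 0 − 1·1 = -1  (check: 404·1 + 214·(-1) = 190)
  q = 1: r = 24, s = 0 − 1·1 = -1, t = 1 − 1·(-1) = 2  (check: 404·(-1) + 214·2 = 24)
  q = 7: r = 22, s = 1 − 7·(-1) = 8, t = -1 − 7·2 = -15  (check: 404·8 + 214·(-15) = 22)
  q = 1: r = 2, s = -1 − 1·8 = -9, t = 2 − 1·(-15) = 17  (check: 404·(-9) + 214·17 = 2)
The row with r = 2 (the gcd) gives the Bezout coefficients s = -9, t = 17.
Result: 404 · (-9) + 214 · (17) = 2.

gcd(404, 214) = 2; s = -9, t = 17 (check: 404·(-9) + 214·17 = 2).


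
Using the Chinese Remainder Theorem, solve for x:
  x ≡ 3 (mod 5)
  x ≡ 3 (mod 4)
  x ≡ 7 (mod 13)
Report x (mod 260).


Moduli 5, 4, 13 are pairwise coprime; by CRT there is a unique solution modulo M = 5 · 4 · 13 = 260.
Solve pairwise, accumulating the modulus:
  Start with x ≡ 3 (mod 5).
  Combine with x ≡ 3 (mod 4): since gcd(5, 4) = 1, we get a unique residue mod 20.
    Write x = 3 + 5·t and substitute into x ≡ 3 (mod 4): 5·t ≡ 3 − 3 = 0 (mod 4).
    Reduce coefficients mod 4: 1·t ≡ 0 (mod 4).
    So t ≡ 0 (mod 4).
    Then x = 3 + 5·0 = 3, valid modulo lcm(5, 4) = 20: x ≡ 3 (mod 20).
  Combine with x ≡ 7 (mod 13): since gcd(20, 13) = 1, we get a unique residue mod 260.
    Write x = 3 + 20·t and substitute into x ≡ 7 (mod 13): 20·t ≡ 7 − 3 = 4 (mod 13).
    Reduce coefficients mod 13: 7·t ≡ 4 (mod 13).
    The inverse of 7 mod 13 is 2 (since 7·2 = 14 = 1·13 + 1), so t ≡ 2·4 = 8 ≡ 8 (mod 13).
    Then x = 3 + 20·8 = 163, valid modulo lcm(20, 13) = 260: x ≡ 163 (mod 260).
Verify: 163 mod 5 = 3 ✓, 163 mod 4 = 3 ✓, 163 mod 13 = 7 ✓.

x ≡ 163 (mod 260).


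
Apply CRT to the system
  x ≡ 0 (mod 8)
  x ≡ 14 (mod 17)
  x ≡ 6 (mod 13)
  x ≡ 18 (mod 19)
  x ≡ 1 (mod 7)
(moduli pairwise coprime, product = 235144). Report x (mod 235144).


Product of moduli M = 8 · 17 · 13 · 19 · 7 = 235144.
Merge one congruence at a time:
  Start: x ≡ 0 (mod 8).
  Combine with x ≡ 14 (mod 17); new modulus lcm = 136.
    Write x = 0 + 8·t and substitute into x ≡ 14 (mod 17): 8·t ≡ 14 − 0 = 14 (mod 17).
    The inverse of 8 mod 17 is 15 (since 8·15 = 120 = 7·17 + 1), so t ≡ 15·14 = 210 ≡ 6 (mod 17).
    Then x = 0 + 8·6 = 48, valid modulo lcm(8, 17) = 136: x ≡ 48 (mod 136).
  Combine with x ≡ 6 (mod 13); new modulus lcm = 1768.
    Write x = 48 + 136·t and substitute into x ≡ 6 (mod 13): 136·t ≡ 6 − 48 = -42 (mod 13).
    Reduce coefficients mod 13: 6·t ≡ 10 (mod 13).
    The inverse of 6 mod 13 is 11 (since 6·11 = 66 = 5·13 + 1), so t ≡ 11·10 = 110 ≡ 6 (mod 13).
    Then x = 48 + 136·6 = 864, valid modulo lcm(136, 13) = 1768: x ≡ 864 (mod 1768).
  Combine with x ≡ 18 (mod 19); new modulus lcm = 33592.
    Write x = 864 + 1768·t and substitute into x ≡ 18 (mod 19): 1768·t ≡ 18 − 864 = -846 (mod 19).
    Reduce coefficients mod 19: 1·t ≡ 9 (mod 19).
    So t ≡ 9 (mod 19).
    Then x = 864 + 1768·9 = 16776, valid modulo lcm(1768, 19) = 33592: x ≡ 16776 (mod 33592).
  Combine with x ≡ 1 (mod 7); new modulus lcm = 235144.
    Write x = 16776 + 33592·t and substitute into x ≡ 1 (mod 7): 33592·t ≡ 1 − 16776 = -16775 (mod 7).
    Reduce coefficients mod 7: 6·t ≡ 4 (mod 7).
    The inverse of 6 mod 7 is 6 (since 6·6 = 36 = 5·7 + 1), so t ≡ 6·4 = 24 ≡ 3 (mod 7).
    Then x = 16776 + 33592·3 = 117552, valid modulo lcm(33592, 7) = 235144: x ≡ 117552 (mod 235144).
Verify against each original: 117552 mod 8 = 0, 117552 mod 17 = 14, 117552 mod 13 = 6, 117552 mod 19 = 18, 117552 mod 7 = 1.

x ≡ 117552 (mod 235144).


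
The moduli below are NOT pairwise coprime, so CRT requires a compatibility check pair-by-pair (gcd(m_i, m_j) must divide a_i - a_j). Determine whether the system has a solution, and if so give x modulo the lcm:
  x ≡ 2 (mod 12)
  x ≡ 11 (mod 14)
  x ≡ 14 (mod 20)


Moduli 12, 14, 20 are not pairwise coprime, so CRT works modulo lcm(m_i) when all pairwise compatibility conditions hold.
Pairwise compatibility: gcd(m_i, m_j) must divide a_i - a_j for every pair.
Merge one congruence at a time:
  Start: x ≡ 2 (mod 12).
  Combine with x ≡ 11 (mod 14): gcd(12, 14) = 2, and 11 - 2 = 9 is NOT divisible by 2.
    ⇒ system is inconsistent (no integer solution).

No solution (the system is inconsistent).


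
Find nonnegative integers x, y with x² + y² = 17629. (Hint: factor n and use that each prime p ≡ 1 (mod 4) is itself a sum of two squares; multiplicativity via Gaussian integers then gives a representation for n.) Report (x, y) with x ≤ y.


Step 1: Factor n = 17629 = 17^2 · 61.
Step 2: Check the mod-4 condition on each prime factor: 17 ≡ 1 (mod 4), exponent 2; 61 ≡ 1 (mod 4), exponent 1.
All primes ≡ 3 (mod 4) appear to even exponent (or don't appear), so by the two-squares theorem n IS expressible as a sum of two squares.
Step 3: Build a representation. Here n = 17 · 17 · 61 is a product of primes ≡ 1 (mod 4). Each prime p ≡ 1 (mod 4) is itself a sum of two squares; find a² by testing p − a² for a perfect square:
  17: 17 − 1² = 16 = 4² ⇒ 17 = 1² + 4².
  61: 61 − 1² = 60, 61 − 2² = 57, 61 − 3² = 52, 61 − 4² = 45, 61 − 5² = 36 = 6² ⇒ 61 = 5² + 6².
  Combine using the Brahmagupta–Fibonacci identity (a² + b²)(c² + d²) = (ac − bd)² + (ad + bc)² = (ac + bd)² + (ad − bc)²:
  17 · 17 = 289: from (1² + 4²)(1² + 4²), take (1·1 − 4·4, 1·4 + 4·1) = (1 − 16, 4 + 4) = (-15, 8); dropping signs (only squares matter) gives (15, 8); check 15² + 8² = 225 + 64 = 289 ✓.
  289 · 61 = 17629: from (15² + 8²)(5² + 6²), take (15·5 − 8·6, 15·6 + 8·5) = (75 − 48, 90 + 40) = (27, 130); check 27² + 130² = 729 + 16900 = 17629 ✓.
Step 4: Order so x ≤ y and verify: 27² + 130² = 729 + 16900 = 17629 = n. ✓

n = 17629 = 27² + 130² (one valid representation with x ≤ y).


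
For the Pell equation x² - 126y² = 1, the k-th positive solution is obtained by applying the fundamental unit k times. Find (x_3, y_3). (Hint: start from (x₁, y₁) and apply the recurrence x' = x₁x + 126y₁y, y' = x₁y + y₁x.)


Step 1: Find the fundamental solution (x₁, y₁) of x² - 126y² = 1.
  Expand √126 as a continued fraction. a₀ = ⌊√126⌋ = 11; iterate m_{k+1} = d_k·a_k − m_k, d_{k+1} = (126 − m_{k+1}²)/d_k, a_{k+1} = ⌊(a₀ + m_{k+1})/d_{k+1}⌋ (starting m₀ = 0, d₀ = 1), with convergents p_k = a_k·p_{k-1} + p_{k-2}, q_k = a_k·q_{k-1} + q_{k-2} (p₋₁ = 1, q₋₁ = 0):
  k = 0: a₀ = 11; p₀/q₀ = 11/1; p₀² − 126·q₀² = 121 − 126 = -5.
  k = 1: m = 11, d = 5, a = ⌊(11 + 11)/5⌋ = 4; p/q = (4·11 + 1)/(4·1 + 0) = 45/4; p² − 126·q² = 2025 − 2016 = 9.
  k = 2: m = 9, d = 9, a = ⌊(11 + 9)/9⌋ = 2; p/q = (2·45 + 11)/(2·4 + 1) = 101/9; p² − 126·q² = 10201 − 10206 = -5.
  k = 3: m = 9, d = 5, a = ⌊(11 + 9)/5⌋ = 4; p/q = (4·101 + 45)/(4·9 + 4) = 449/40; p² − 126·q² = 201601 − 201600 = 1.
  The first convergent with p² − 126·q² = 1 gives the fundamental solution (x₁, y₁) = (449, 40).
Step 2: Apply the recurrence (x_{n+1}, y_{n+1}) = (x₁x_n + 126y₁y_n, x₁y_n + y₁x_n) repeatedly.
  From (x_1, y_1) = (449, 40): x_2 = 449·449 + 126·40·40 = 403201; y_2 = 449·40 + 40·449 = 35920.
  From (x_2, y_2) = (403201, 35920): x_3 = 449·403201 + 126·40·35920 = 362074049; y_3 = 449·35920 + 40·403201 = 32256120.
Step 3: Verify x_3² - 126·y_3² = 131097616959254401 - 131097616959254400 = 1 (should be 1). ✓

(x_1, y_1) = (449, 40); (x_3, y_3) = (362074049, 32256120).


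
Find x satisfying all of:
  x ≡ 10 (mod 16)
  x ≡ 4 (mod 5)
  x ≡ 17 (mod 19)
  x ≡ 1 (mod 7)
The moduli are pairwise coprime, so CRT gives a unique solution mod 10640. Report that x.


Product of moduli M = 16 · 5 · 19 · 7 = 10640.
Merge one congruence at a time:
  Start: x ≡ 10 (mod 16).
  Combine with x ≡ 4 (mod 5); new modulus lcm = 80.
    Write x = 10 + 16·t and substitute into x ≡ 4 (mod 5): 16·t ≡ 4 − 10 = -6 (mod 5).
    Reduce coefficients mod 5: 1·t ≡ 4 (mod 5).
    So t ≡ 4 (mod 5).
    Then x = 10 + 16·4 = 74, valid modulo lcm(16, 5) = 80: x ≡ 74 (mod 80).
  Combine with x ≡ 17 (mod 19); new modulus lcm = 1520.
    Write x = 74 + 80·t and substitute into x ≡ 17 (mod 19): 80·t ≡ 17 − 74 = -57 (mod 19).
    Reduce coefficients mod 19: 4·t ≡ 0 (mod 19).
    The inverse of 4 mod 19 is 5 (since 4·5 = 20 = 1·19 + 1), so t ≡ 5·0 = 0 ≡ 0 (mod 19).
    Then x = 74 + 80·0 = 74, valid modulo lcm(80, 19) = 1520: x ≡ 74 (mod 1520).
  Combine with x ≡ 1 (mod 7); new modulus lcm = 10640.
    Write x = 74 + 1520·t and substitute into x ≡ 1 (mod 7): 1520·t ≡ 1 − 74 = -73 (mod 7).
    Reduce coefficients mod 7: 1·t ≡ 4 (mod 7).
    So t ≡ 4 (mod 7).
    Then x = 74 + 1520·4 = 6154, valid modulo lcm(1520, 7) = 10640: x ≡ 6154 (mod 10640).
Verify against each original: 6154 mod 16 = 10, 6154 mod 5 = 4, 6154 mod 19 = 17, 6154 mod 7 = 1.

x ≡ 6154 (mod 10640).


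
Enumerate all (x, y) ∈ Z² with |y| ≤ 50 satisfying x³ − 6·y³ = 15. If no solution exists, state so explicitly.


The equation is x³ - 6y³ = 15. For fixed y, x³ = 6·y³ + 15, so a solution requires the RHS to be a perfect cube.
Strategy: iterate y from -50 to 50, compute RHS = 6·y³ + 15, and check whether it is a (positive or negative) perfect cube.
Check small values of y:
  y = 0: RHS = 15 is not a perfect cube.
  y = 1: RHS = 21 is not a perfect cube.
  y = -1: RHS = 9 is not a perfect cube.
  y = 2: RHS = 63 is not a perfect cube.
  y = -2: RHS = -33 is not a perfect cube.
  y = 3: RHS = 177 is not a perfect cube.
  y = -3: RHS = -147 is not a perfect cube.
Continuing the search up to |y| = 50 finds no solutions either.
No (x, y) in the scanned range satisfies the equation.

No integer solutions with |y| ≤ 50.


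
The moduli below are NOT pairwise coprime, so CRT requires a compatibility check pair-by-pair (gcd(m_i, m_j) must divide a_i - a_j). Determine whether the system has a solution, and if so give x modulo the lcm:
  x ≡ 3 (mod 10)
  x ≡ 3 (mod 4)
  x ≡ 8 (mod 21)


Moduli 10, 4, 21 are not pairwise coprime, so CRT works modulo lcm(m_i) when all pairwise compatibility conditions hold.
Pairwise compatibility: gcd(m_i, m_j) must divide a_i - a_j for every pair.
Merge one congruence at a time:
  Start: x ≡ 3 (mod 10).
  Combine with x ≡ 3 (mod 4): gcd(10, 4) = 2; 3 - 3 = 0, which IS divisible by 2, so compatible.
    Write x = 3 + 10·t and substitute into x ≡ 3 (mod 4): 10·t ≡ 3 − 3 = 0 (mod 4).
    Divide the congruence (and modulus) by g = 2: 5·t ≡ 0 (mod 2).
    Reduce coefficients mod 2: 1·t ≡ 0 (mod 2).
    So t ≡ 0 (mod 2).
    Then x = 3 + 10·0 = 3, valid modulo lcm(10, 4) = 20: x ≡ 3 (mod 20).
  Combine with x ≡ 8 (mod 21): gcd(20, 21) = 1; 8 - 3 = 5, which IS divisible by 1, so compatible.
    Write x = 3 + 20·t and substitute into x ≡ 8 (mod 21): 20·t ≡ 8 − 3 = 5 (mod 21).
    The inverse of 20 mod 21 is 20 (since 20·20 = 400 = 19·21 + 1), so t ≡ 20·5 = 100 ≡ 16 (mod 21).
    Then x = 3 + 20·16 = 323, valid modulo lcm(20, 21) = 420: x ≡ 323 (mod 420).
Verify: 323 mod 10 = 3, 323 mod 4 = 3, 323 mod 21 = 8.

x ≡ 323 (mod 420).


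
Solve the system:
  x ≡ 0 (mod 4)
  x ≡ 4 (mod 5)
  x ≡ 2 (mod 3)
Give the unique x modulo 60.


Moduli 4, 5, 3 are pairwise coprime; by CRT there is a unique solution modulo M = 4 · 5 · 3 = 60.
Solve pairwise, accumulating the modulus:
  Start with x ≡ 0 (mod 4).
  Combine with x ≡ 4 (mod 5): since gcd(4, 5) = 1, we get a unique residue mod 20.
    Write x = 0 + 4·t and substitute into x ≡ 4 (mod 5): 4·t ≡ 4 − 0 = 4 (mod 5).
    The inverse of 4 mod 5 is 4 (since 4·4 = 16 = 3·5 + 1), so t ≡ 4·4 = 16 ≡ 1 (mod 5).
    Then x = 0 + 4·1 = 4, valid modulo lcm(4, 5) = 20: x ≡ 4 (mod 20).
  Combine with x ≡ 2 (mod 3): since gcd(20, 3) = 1, we get a unique residue mod 60.
    Write x = 4 + 20·t and substitute into x ≡ 2 (mod 3): 20·t ≡ 2 − 4 = -2 (mod 3).
    Reduce coefficients mod 3: 2·t ≡ 1 (mod 3).
    The inverse of 2 mod 3 is 2 (since 2·2 = 4 = 1·3 + 1), so t ≡ 2·1 = 2 ≡ 2 (mod 3).
    Then x = 4 + 20·2 = 44, valid modulo lcm(20, 3) = 60: x ≡ 44 (mod 60).
Verify: 44 mod 4 = 0 ✓, 44 mod 5 = 4 ✓, 44 mod 3 = 2 ✓.

x ≡ 44 (mod 60).


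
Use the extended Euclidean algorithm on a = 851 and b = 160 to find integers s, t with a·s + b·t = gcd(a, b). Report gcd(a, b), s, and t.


Euclidean algorithm on (851, 160) — divide until remainder is 0:
  851 = 5 · 160 + 51
  160 = 3 · 51 + 7
  51 = 7 · 7 + 2
  7 = 3 · 2 + 1
  2 = 2 · 1 + 0
gcd(851, 160) = 1.
Track Bezout coefficients alongside the remainders: start with r₀ = 851 = a·1 + b·0 (s = 1, t = 0) and r₁ = 160 = a·0 + b·1 (s = 0, t = 1); each new remainder r_{k+1} = r_{k-1} − q_k·r_k inherits s_{k+1} = s_{k-1} − q_k·s_k, t_{k+1} = t_{k-1} − q_k·t_k, so r_k = a·s_k + b·t_k at every step:
  q = 5: r = 51, s = 1 − 5·0 = 1, t = 0 − 5·1 = -5  (check: 851·1 + 160·(-5) = 51)
  q = 3: r = 7, s = 0 − 3·1 = -3, t = 1 − 3·(-5) = 16  (check: 851·(-3) + 160·16 = 7)
  q = 7: r = 2, s = 1 − 7·(-3) = 22, t = -5 − 7·16 = -117  (check: 851·22 + 160·(-117) = 2)
  q = 3: r = 1, s = -3 − 3·22 = -69, t = 16 − 3·(-117) = 367  (check: 851·(-69) + 160·367 = 1)
The row with r = 1 (the gcd) gives the Bezout coefficients s = -69, t = 367.
Result: 851 · (-69) + 160 · (367) = 1.

gcd(851, 160) = 1; s = -69, t = 367 (check: 851·(-69) + 160·367 = 1).


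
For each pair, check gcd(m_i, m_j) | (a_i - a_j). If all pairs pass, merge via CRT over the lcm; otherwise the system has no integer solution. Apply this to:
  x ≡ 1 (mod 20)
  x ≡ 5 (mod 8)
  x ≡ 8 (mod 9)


Moduli 20, 8, 9 are not pairwise coprime, so CRT works modulo lcm(m_i) when all pairwise compatibility conditions hold.
Pairwise compatibility: gcd(m_i, m_j) must divide a_i - a_j for every pair.
Merge one congruence at a time:
  Start: x ≡ 1 (mod 20).
  Combine with x ≡ 5 (mod 8): gcd(20, 8) = 4; 5 - 1 = 4, which IS divisible by 4, so compatible.
    Write x = 1 + 20·t and substitute into x ≡ 5 (mod 8): 20·t ≡ 5 − 1 = 4 (mod 8).
    Divide the congruence (and modulus) by g = 4: 5·t ≡ 1 (mod 2).
    Reduce coefficients mod 2: 1·t ≡ 1 (mod 2).
    So t ≡ 1 (mod 2).
    Then x = 1 + 20·1 = 21, valid modulo lcm(20, 8) = 40: x ≡ 21 (mod 40).
  Combine with x ≡ 8 (mod 9): gcd(40, 9) = 1; 8 - 21 = -13, which IS divisible by 1, so compatible.
    Write x = 21 + 40·t and substitute into x ≡ 8 (mod 9): 40·t ≡ 8 − 21 = -13 (mod 9).
    Reduce coefficients mod 9: 4·t ≡ 5 (mod 9).
    The inverse of 4 mod 9 is 7 (since 4·7 = 28 = 3·9 + 1), so t ≡ 7·5 = 35 ≡ 8 (mod 9).
    Then x = 21 + 40·8 = 341, valid modulo lcm(40, 9) = 360: x ≡ 341 (mod 360).
Verify: 341 mod 20 = 1, 341 mod 8 = 5, 341 mod 9 = 8.

x ≡ 341 (mod 360).


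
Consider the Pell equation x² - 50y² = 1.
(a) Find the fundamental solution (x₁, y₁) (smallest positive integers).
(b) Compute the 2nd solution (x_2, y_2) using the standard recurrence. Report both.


Step 1: Find the fundamental solution (x₁, y₁) of x² - 50y² = 1.
  Expand √50 as a continued fraction. a₀ = ⌊√50⌋ = 7; iterate m_{k+1} = d_k·a_k − m_k, d_{k+1} = (50 − m_{k+1}²)/d_k, a_{k+1} = ⌊(a₀ + m_{k+1})/d_{k+1}⌋ (starting m₀ = 0, d₀ = 1), with convergents p_k = a_k·p_{k-1} + p_{k-2}, q_k = a_k·q_{k-1} + q_{k-2} (p₋₁ = 1, q₋₁ = 0):
  k = 0: a₀ = 7; p₀/q₀ = 7/1; p₀² − 50·q₀² = 49 − 50 = -1.
  k = 1: m = 7, d = 1, a = ⌊(7 + 7)/1⌋ = 14; p/q = (14·7 + 1)/(14·1 + 0) = 99/14; p² − 50·q² = 9801 − 9800 = 1.
  The first convergent with p² − 50·q² = 1 gives the fundamental solution (x₁, y₁) = (99, 14).
Step 2: Apply the recurrence (x_{n+1}, y_{n+1}) = (x₁x_n + 50y₁y_n, x₁y_n + y₁x_n) repeatedly.
  From (x_1, y_1) = (99, 14): x_2 = 99·99 + 50·14·14 = 19601; y_2 = 99·14 + 14·99 = 2772.
Step 3: Verify x_2² - 50·y_2² = 384199201 - 384199200 = 1 (should be 1). ✓

(x_1, y_1) = (99, 14); (x_2, y_2) = (19601, 2772).


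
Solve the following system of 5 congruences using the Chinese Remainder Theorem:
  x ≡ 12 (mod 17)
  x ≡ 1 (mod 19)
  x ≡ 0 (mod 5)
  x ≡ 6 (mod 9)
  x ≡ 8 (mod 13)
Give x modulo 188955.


Product of moduli M = 17 · 19 · 5 · 9 · 13 = 188955.
Merge one congruence at a time:
  Start: x ≡ 12 (mod 17).
  Combine with x ≡ 1 (mod 19); new modulus lcm = 323.
    Write x = 12 + 17·t and substitute into x ≡ 1 (mod 19): 17·t ≡ 1 − 12 = -11 (mod 19).
    Reduce coefficients mod 19: 17·t ≡ 8 (mod 19).
    The inverse of 17 mod 19 is 9 (since 17·9 = 153 = 8·19 + 1), so t ≡ 9·8 = 72 ≡ 15 (mod 19).
    Then x = 12 + 17·15 = 267, valid modulo lcm(17, 19) = 323: x ≡ 267 (mod 323).
  Combine with x ≡ 0 (mod 5); new modulus lcm = 1615.
    Write x = 267 + 323·t and substitute into x ≡ 0 (mod 5): 323·t ≡ 0 − 267 = -267 (mod 5).
    Reduce coefficients mod 5: 3·t ≡ 3 (mod 5).
    The inverse of 3 mod 5 is 2 (since 3·2 = 6 = 1·5 + 1), so t ≡ 2·3 = 6 ≡ 1 (mod 5).
    Then x = 267 + 323·1 = 590, valid modulo lcm(323, 5) = 1615: x ≡ 590 (mod 1615).
  Combine with x ≡ 6 (mod 9); new modulus lcm = 14535.
    Write x = 590 + 1615·t and substitute into x ≡ 6 (mod 9): 1615·t ≡ 6 − 590 = -584 (mod 9).
    Reduce coefficients mod 9: 4·t ≡ 1 (mod 9).
    The inverse of 4 mod 9 is 7 (since 4·7 = 28 = 3·9 + 1), so t ≡ 7·1 = 7 ≡ 7 (mod 9).
    Then x = 590 + 1615·7 = 11895, valid modulo lcm(1615, 9) = 14535: x ≡ 11895 (mod 14535).
  Combine with x ≡ 8 (mod 13); new modulus lcm = 188955.
    Write x = 11895 + 14535·t and substitute into x ≡ 8 (mod 13): 14535·t ≡ 8 − 11895 = -11887 (mod 13).
    Reduce coefficients mod 13: 1·t ≡ 8 (mod 13).
    So t ≡ 8 (mod 13).
    Then x = 11895 + 14535·8 = 128175, valid modulo lcm(14535, 13) = 188955: x ≡ 128175 (mod 188955).
Verify against each original: 128175 mod 17 = 12, 128175 mod 19 = 1, 128175 mod 5 = 0, 128175 mod 9 = 6, 128175 mod 13 = 8.

x ≡ 128175 (mod 188955).


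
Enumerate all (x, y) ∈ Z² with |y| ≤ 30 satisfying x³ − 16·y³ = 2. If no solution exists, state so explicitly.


The equation is x³ - 16y³ = 2. For fixed y, x³ = 16·y³ + 2, so a solution requires the RHS to be a perfect cube.
Strategy: iterate y from -30 to 30, compute RHS = 16·y³ + 2, and check whether it is a (positive or negative) perfect cube.
Check small values of y:
  y = 0: RHS = 2 is not a perfect cube.
  y = 1: RHS = 18 is not a perfect cube.
  y = -1: RHS = -14 is not a perfect cube.
  y = 2: RHS = 130 is not a perfect cube.
  y = -2: RHS = -126 is not a perfect cube.
  y = 3: RHS = 434 is not a perfect cube.
  y = -3: RHS = -430 is not a perfect cube.
Continuing the search up to |y| = 30 finds no solutions either.
No (x, y) in the scanned range satisfies the equation.

No integer solutions with |y| ≤ 30.


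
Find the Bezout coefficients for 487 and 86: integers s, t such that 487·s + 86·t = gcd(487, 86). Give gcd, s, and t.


Euclidean algorithm on (487, 86) — divide until remainder is 0:
  487 = 5 · 86 + 57
  86 = 1 · 57 + 29
  57 = 1 · 29 + 28
  29 = 1 · 28 + 1
  28 = 28 · 1 + 0
gcd(487, 86) = 1.
Track Bezout coefficients alongside the remainders: start with r₀ = 487 = a·1 + b·0 (s = 1, t = 0) and r₁ = 86 = a·0 + b·1 (s = 0, t = 1); each new remainder r_{k+1} = r_{k-1} − q_k·r_k inherits s_{k+1} = s_{k-1} − q_k·s_k, t_{k+1} = t_{k-1} − q_k·t_k, so r_k = a·s_k + b·t_k at every step:
  q = 5: r = 57, s = 1 − 5·0 = 1, t = 0 − 5·1 = -5  (check: 487·1 + 86·(-5) = 57)
  q = 1: r = 29, s = 0 − 1·1 = -1, t = 1 − 1·(-5) = 6  (check: 487·(-1) + 86·6 = 29)
  q = 1: r = 28, s = 1 − 1·(-1) = 2, t = -5 − 1·6 = -11  (check: 487·2 + 86·(-11) = 28)
  q = 1: r = 1, s = -1 − 1·2 = -3, t = 6 − 1·(-11) = 17  (check: 487·(-3) + 86·17 = 1)
The row with r = 1 (the gcd) gives the Bezout coefficients s = -3, t = 17.
Result: 487 · (-3) + 86 · (17) = 1.

gcd(487, 86) = 1; s = -3, t = 17 (check: 487·(-3) + 86·17 = 1).


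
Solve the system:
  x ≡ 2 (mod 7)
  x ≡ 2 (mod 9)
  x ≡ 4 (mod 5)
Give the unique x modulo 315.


Moduli 7, 9, 5 are pairwise coprime; by CRT there is a unique solution modulo M = 7 · 9 · 5 = 315.
Solve pairwise, accumulating the modulus:
  Start with x ≡ 2 (mod 7).
  Combine with x ≡ 2 (mod 9): since gcd(7, 9) = 1, we get a unique residue mod 63.
    Write x = 2 + 7·t and substitute into x ≡ 2 (mod 9): 7·t ≡ 2 − 2 = 0 (mod 9).
    The inverse of 7 mod 9 is 4 (since 7·4 = 28 = 3·9 + 1), so t ≡ 4·0 = 0 ≡ 0 (mod 9).
    Then x = 2 + 7·0 = 2, valid modulo lcm(7, 9) = 63: x ≡ 2 (mod 63).
  Combine with x ≡ 4 (mod 5): since gcd(63, 5) = 1, we get a unique residue mod 315.
    Write x = 2 + 63·t and substitute into x ≡ 4 (mod 5): 63·t ≡ 4 − 2 = 2 (mod 5).
    Reduce coefficients mod 5: 3·t ≡ 2 (mod 5).
    The inverse of 3 mod 5 is 2 (since 3·2 = 6 = 1·5 + 1), so t ≡ 2·2 = 4 ≡ 4 (mod 5).
    Then x = 2 + 63·4 = 254, valid modulo lcm(63, 5) = 315: x ≡ 254 (mod 315).
Verify: 254 mod 7 = 2 ✓, 254 mod 9 = 2 ✓, 254 mod 5 = 4 ✓.

x ≡ 254 (mod 315).


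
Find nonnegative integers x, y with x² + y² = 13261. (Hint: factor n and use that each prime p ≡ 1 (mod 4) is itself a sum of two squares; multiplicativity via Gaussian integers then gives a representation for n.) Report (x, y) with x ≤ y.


Step 1: Factor n = 13261 = 89 · 149.
Step 2: Check the mod-4 condition on each prime factor: 89 ≡ 1 (mod 4), exponent 1; 149 ≡ 1 (mod 4), exponent 1.
All primes ≡ 3 (mod 4) appear to even exponent (or don't appear), so by the two-squares theorem n IS expressible as a sum of two squares.
Step 3: Build a representation. Here n = 89 · 149 is a product of primes ≡ 1 (mod 4). Each prime p ≡ 1 (mod 4) is itself a sum of two squares; find a² by testing p − a² for a perfect square:
  89: 89 − 1² = 88, 89 − 2² = 85, 89 − 3² = 80, 89 − 4² = 73, 89 − 5² = 64 = 8² ⇒ 89 = 5² + 8².
  149: 149 − 1² = 148, 149 − 2² = 145, 149 − 3² = 140, 149 − 4² = 133, 149 − 5² = 124, 149 − 6² = 113, 149 − 7² = 100 = 10² ⇒ 149 = 7² + 10².
  Combine using the Brahmagupta–Fibonacci identity (a² + b²)(c² + d²) = (ac − bd)² + (ad + bc)² = (ac + bd)² + (ad − bc)²:
  89 · 149 = 13261: from (5² + 8²)(7² + 10²), take (5·7 − 8·10, 5·10 + 8·7) = (35 − 80, 50 + 56) = (-45, 106); dropping signs (only squares matter) gives (45, 106); check 45² + 106² = 2025 + 11236 = 13261 ✓.
Step 4: Order so x ≤ y and verify: 45² + 106² = 2025 + 11236 = 13261 = n. ✓

n = 13261 = 45² + 106² (one valid representation with x ≤ y).


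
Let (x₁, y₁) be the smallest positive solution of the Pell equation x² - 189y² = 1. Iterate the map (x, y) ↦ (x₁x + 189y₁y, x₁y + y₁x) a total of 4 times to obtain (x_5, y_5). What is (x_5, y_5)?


Step 1: Find the fundamental solution (x₁, y₁) of x² - 189y² = 1.
  Expand √189 as a continued fraction. a₀ = ⌊√189⌋ = 13; iterate m_{k+1} = d_k·a_k − m_k, d_{k+1} = (189 − m_{k+1}²)/d_k, a_{k+1} = ⌊(a₀ + m_{k+1})/d_{k+1}⌋ (starting m₀ = 0, d₀ = 1), with convergents p_k = a_k·p_{k-1} + p_{k-2}, q_k = a_k·q_{k-1} + q_{k-2} (p₋₁ = 1, q₋₁ = 0):
  k = 0: a₀ = 13; p₀/q₀ = 13/1; p₀² − 189·q₀² = 169 − 189 = -20.
  k = 1: m = 13, d = 20, a = ⌊(13 + 13)/20⌋ = 1; p/q = (1·13 + 1)/(1·1 + 0) = 14/1; p² − 189·q² = 196 − 189 = 7.
  k = 2: m = 7, d = 7, a = ⌊(13 + 7)/7⌋ = 2; p/q = (2·14 + 13)/(2·1 + 1) = 41/3; p² − 189·q² = 1681 − 1701 = -20.
  k = 3: m = 7, d = 20, a = ⌊(13 + 7)/20⌋ = 1; p/q = (1·41 + 14)/(1·3 + 1) = 55/4; p² − 189·q² = 3025 − 3024 = 1.
  The first convergent with p² − 189·q² = 1 gives the fundamental solution (x₁, y₁) = (55, 4).
Step 2: Apply the recurrence (x_{n+1}, y_{n+1}) = (x₁x_n + 189y₁y_n, x₁y_n + y₁x_n) repeatedly.
  From (x_1, y_1) = (55, 4): x_2 = 55·55 + 189·4·4 = 6049; y_2 = 55·4 + 4·55 = 440.
  From (x_2, y_2) = (6049, 440): x_3 = 55·6049 + 189·4·440 = 665335; y_3 = 55·440 + 4·6049 = 48396.
  From (x_3, y_3) = (665335, 48396): x_4 = 55·665335 + 189·4·48396 = 73180801; y_4 = 55·48396 + 4·665335 = 5323120.
  From (x_4, y_4) = (73180801, 5323120): x_5 = 55·73180801 + 189·4·5323120 = 8049222775; y_5 = 55·5323120 + 4·73180801 = 585494804.
Step 3: Verify x_5² - 189·y_5² = 64789987281578700625 - 64789987281578700624 = 1 (should be 1). ✓

(x_1, y_1) = (55, 4); (x_5, y_5) = (8049222775, 585494804).


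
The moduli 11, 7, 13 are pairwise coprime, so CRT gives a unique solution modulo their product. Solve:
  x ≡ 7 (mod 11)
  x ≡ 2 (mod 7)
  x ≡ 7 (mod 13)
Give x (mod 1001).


Moduli 11, 7, 13 are pairwise coprime; by CRT there is a unique solution modulo M = 11 · 7 · 13 = 1001.
Solve pairwise, accumulating the modulus:
  Start with x ≡ 7 (mod 11).
  Combine with x ≡ 2 (mod 7): since gcd(11, 7) = 1, we get a unique residue mod 77.
    Write x = 7 + 11·t and substitute into x ≡ 2 (mod 7): 11·t ≡ 2 − 7 = -5 (mod 7).
    Reduce coefficients mod 7: 4·t ≡ 2 (mod 7).
    The inverse of 4 mod 7 is 2 (since 4·2 = 8 = 1·7 + 1), so t ≡ 2·2 = 4 ≡ 4 (mod 7).
    Then x = 7 + 11·4 = 51, valid modulo lcm(11, 7) = 77: x ≡ 51 (mod 77).
  Combine with x ≡ 7 (mod 13): since gcd(77, 13) = 1, we get a unique residue mod 1001.
    Write x = 51 + 77·t and substitute into x ≡ 7 (mod 13): 77·t ≡ 7 − 51 = -44 (mod 13).
    Reduce coefficients mod 13: 12·t ≡ 8 (mod 13).
    The inverse of 12 mod 13 is 12 (since 12·12 = 144 = 11·13 + 1), so t ≡ 12·8 = 96 ≡ 5 (mod 13).
    Then x = 51 + 77·5 = 436, valid modulo lcm(77, 13) = 1001: x ≡ 436 (mod 1001).
Verify: 436 mod 11 = 7 ✓, 436 mod 7 = 2 ✓, 436 mod 13 = 7 ✓.

x ≡ 436 (mod 1001).


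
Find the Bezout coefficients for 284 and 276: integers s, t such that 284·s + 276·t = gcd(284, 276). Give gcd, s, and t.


Euclidean algorithm on (284, 276) — divide until remainder is 0:
  284 = 1 · 276 + 8
  276 = 34 · 8 + 4
  8 = 2 · 4 + 0
gcd(284, 276) = 4.
Track Bezout coefficients alongside the remainders: start with r₀ = 284 = a·1 + b·0 (s = 1, t = 0) and r₁ = 276 = a·0 + b·1 (s = 0, t = 1); each new remainder r_{k+1} = r_{k-1} − q_k·r_k inherits s_{k+1} = s_{k-1} − q_k·s_k, t_{k+1} = t_{k-1} − q_k·t_k, so r_k = a·s_k + b·t_k at every step:
  q = 1: r = 8, s = 1 − 1·0 = 1, t = 0 − 1·1 = -1  (check: 284·1 + 276·(-1) = 8)
  q = 34: r = 4, s = 0 − 34·1 = -34, t = 1 − 34·(-1) = 35  (check: 284·(-34) + 276·35 = 4)
The row with r = 4 (the gcd) gives the Bezout coefficients s = -34, t = 35.
Result: 284 · (-34) + 276 · (35) = 4.

gcd(284, 276) = 4; s = -34, t = 35 (check: 284·(-34) + 276·35 = 4).


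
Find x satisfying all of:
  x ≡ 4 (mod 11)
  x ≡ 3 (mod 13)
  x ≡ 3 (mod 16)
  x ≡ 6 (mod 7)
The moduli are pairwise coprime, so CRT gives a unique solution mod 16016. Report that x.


Product of moduli M = 11 · 13 · 16 · 7 = 16016.
Merge one congruence at a time:
  Start: x ≡ 4 (mod 11).
  Combine with x ≡ 3 (mod 13); new modulus lcm = 143.
    Write x = 4 + 11·t and substitute into x ≡ 3 (mod 13): 11·t ≡ 3 − 4 = -1 (mod 13).
    Reduce coefficients mod 13: 11·t ≡ 12 (mod 13).
    The inverse of 11 mod 13 is 6 (since 11·6 = 66 = 5·13 + 1), so t ≡ 6·12 = 72 ≡ 7 (mod 13).
    Then x = 4 + 11·7 = 81, valid modulo lcm(11, 13) = 143: x ≡ 81 (mod 143).
  Combine with x ≡ 3 (mod 16); new modulus lcm = 2288.
    Write x = 81 + 143·t and substitute into x ≡ 3 (mod 16): 143·t ≡ 3 − 81 = -78 (mod 16).
    Reduce coefficients mod 16: 15·t ≡ 2 (mod 16).
    The inverse of 15 mod 16 is 15 (since 15·15 = 225 = 14·16 + 1), so t ≡ 15·2 = 30 ≡ 14 (mod 16).
    Then x = 81 + 143·14 = 2083, valid modulo lcm(143, 16) = 2288: x ≡ 2083 (mod 2288).
  Combine with x ≡ 6 (mod 7); new modulus lcm = 16016.
    Write x = 2083 + 2288·t and substitute into x ≡ 6 (mod 7): 2288·t ≡ 6 − 2083 = -2077 (mod 7).
    Reduce coefficients mod 7: 6·t ≡ 2 (mod 7).
    The inverse of 6 mod 7 is 6 (since 6·6 = 36 = 5·7 + 1), so t ≡ 6·2 = 12 ≡ 5 (mod 7).
    Then x = 2083 + 2288·5 = 13523, valid modulo lcm(2288, 7) = 16016: x ≡ 13523 (mod 16016).
Verify against each original: 13523 mod 11 = 4, 13523 mod 13 = 3, 13523 mod 16 = 3, 13523 mod 7 = 6.

x ≡ 13523 (mod 16016).
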